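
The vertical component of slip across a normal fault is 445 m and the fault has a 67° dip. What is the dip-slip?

dip-slip = throw / sin(dip) = 445 / sin(67°) = 483 m

483 m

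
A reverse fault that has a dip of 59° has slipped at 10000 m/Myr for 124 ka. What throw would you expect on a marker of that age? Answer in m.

1060 m

dip-slip = rate × time = 10000 m/Myr × 124 ka = 1240 m
throw = dip-slip × sin(dip) = 1240 × sin(59°) = 1060 m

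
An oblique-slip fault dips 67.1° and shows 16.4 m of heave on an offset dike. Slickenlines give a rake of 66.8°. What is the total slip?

dip-slip = heave / cos(dip) = 16.4 / cos(67.1°) = 42.15 m
net slip = dip-slip / sin(rake) = 42.15 / sin(66.8°) = 45.9 m

45.9 m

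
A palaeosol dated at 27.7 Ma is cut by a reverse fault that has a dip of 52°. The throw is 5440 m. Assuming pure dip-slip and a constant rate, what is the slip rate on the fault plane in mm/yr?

0.249 mm/yr

dip-slip = throw / sin(dip) = 5440 m / sin(52°) = 6903 m
rate = 6903 m / 27.7 Ma = 0.000249 m/yr = 0.249 mm/yr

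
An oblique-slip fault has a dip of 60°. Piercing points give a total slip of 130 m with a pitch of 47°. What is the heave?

dip-slip = net slip × sin(rake) = 130 m × sin(47°) = 95.08 m
heave = dip-slip × cos(dip) = 95.08 × cos(60°) = 47.5 m

47.5 m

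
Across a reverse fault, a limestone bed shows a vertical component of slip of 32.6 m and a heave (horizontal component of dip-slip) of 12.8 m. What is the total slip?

35 m

net slip = √(throw² + heave²) = √(32.6² + 12.8²) = 35 m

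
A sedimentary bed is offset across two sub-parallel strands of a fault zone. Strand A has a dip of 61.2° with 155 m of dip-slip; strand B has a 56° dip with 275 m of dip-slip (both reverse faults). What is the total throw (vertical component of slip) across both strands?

throw_A = 155 × sin(61.2°) = 135.8 m
throw_B = 275 × sin(56°) = 228 m
total = 135.8 + 228 = 364 m

364 m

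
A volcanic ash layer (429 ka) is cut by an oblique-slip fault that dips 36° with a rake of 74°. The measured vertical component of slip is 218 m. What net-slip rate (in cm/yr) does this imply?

dip-slip = throw / sin(dip) = 218 / sin(36°) = 370.9 m
net slip = dip-slip / sin(rake) = 370.9 / sin(74°) = 385.8 m
rate = 385.8 m / 429 ka = 0.000899 m/yr = 0.0899 cm/yr

0.0899 cm/yr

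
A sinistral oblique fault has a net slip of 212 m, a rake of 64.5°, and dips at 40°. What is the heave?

dip-slip = net slip × sin(rake) = 212 m × sin(64.5°) = 191.3 m
heave = dip-slip × cos(dip) = 191.3 × cos(40°) = 147 m

147 m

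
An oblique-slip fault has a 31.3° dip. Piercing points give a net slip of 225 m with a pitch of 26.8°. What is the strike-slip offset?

201 m

strike-slip = net slip × cos(rake) = 225 m × cos(26.8°) = 201 m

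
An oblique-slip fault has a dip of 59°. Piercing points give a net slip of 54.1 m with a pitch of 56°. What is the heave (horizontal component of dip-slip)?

23.1 m

dip-slip = net slip × sin(rake) = 54.1 m × sin(56°) = 44.85 m
heave = dip-slip × cos(dip) = 44.85 × cos(59°) = 23.1 m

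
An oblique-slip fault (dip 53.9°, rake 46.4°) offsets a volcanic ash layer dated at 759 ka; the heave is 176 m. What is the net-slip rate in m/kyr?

0.543 m/kyr

dip-slip = heave / cos(dip) = 176 / cos(53.9°) = 298.7 m
net slip = dip-slip / sin(rake) = 298.7 / sin(46.4°) = 412.5 m
rate = 412.5 m / 759 ka = 0.000543 m/yr = 0.543 m/kyr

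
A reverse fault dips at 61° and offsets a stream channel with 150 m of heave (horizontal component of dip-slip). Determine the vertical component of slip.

throw = heave × tan(dip) = 150 × tan(61°) = 271 m

271 m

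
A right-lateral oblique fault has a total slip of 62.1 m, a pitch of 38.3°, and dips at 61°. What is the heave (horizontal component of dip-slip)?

dip-slip = net slip × sin(rake) = 62.1 m × sin(38.3°) = 38.49 m
heave = dip-slip × cos(dip) = 38.49 × cos(61°) = 18.7 m

18.7 m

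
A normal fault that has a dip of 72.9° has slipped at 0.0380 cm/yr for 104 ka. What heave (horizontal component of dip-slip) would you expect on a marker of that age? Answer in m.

11.6 m

dip-slip = rate × time = 0.0380 cm/yr × 104 ka = 39.52 m
heave = dip-slip × cos(dip) = 39.52 × cos(72.9°) = 11.6 m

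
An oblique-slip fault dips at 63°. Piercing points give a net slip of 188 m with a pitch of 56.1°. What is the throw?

dip-slip = net slip × sin(rake) = 188 m × sin(56.1°) = 156 m
throw = dip-slip × sin(dip) = 156 × sin(63°) = 139 m

139 m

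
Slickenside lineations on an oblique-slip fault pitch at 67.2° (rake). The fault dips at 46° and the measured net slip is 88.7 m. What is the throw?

dip-slip = net slip × sin(rake) = 88.7 m × sin(67.2°) = 81.77 m
throw = dip-slip × sin(dip) = 81.77 × sin(46°) = 58.8 m

58.8 m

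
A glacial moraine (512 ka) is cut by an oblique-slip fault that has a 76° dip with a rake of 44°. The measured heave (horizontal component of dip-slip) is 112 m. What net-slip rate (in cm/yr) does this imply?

dip-slip = heave / cos(dip) = 112 / cos(76°) = 463 m
net slip = dip-slip / sin(rake) = 463 / sin(44°) = 666.5 m
rate = 666.5 m / 512 ka = 0.00130 m/yr = 0.130 cm/yr

0.130 cm/yr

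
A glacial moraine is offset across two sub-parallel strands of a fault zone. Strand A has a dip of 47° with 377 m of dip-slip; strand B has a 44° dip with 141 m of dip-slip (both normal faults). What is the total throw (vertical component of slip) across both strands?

throw_A = 377 × sin(47°) = 275.7 m
throw_B = 141 × sin(44°) = 97.95 m
total = 275.7 + 97.95 = 374 m

374 m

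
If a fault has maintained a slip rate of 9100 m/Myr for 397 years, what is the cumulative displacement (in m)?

3.61 m

slip = rate × time = 9100 m/Myr × 397 years = 3.61 m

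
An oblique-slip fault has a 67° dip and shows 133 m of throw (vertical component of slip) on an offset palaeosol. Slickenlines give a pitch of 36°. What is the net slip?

dip-slip = throw / sin(dip) = 133 / sin(67°) = 144.5 m
net slip = dip-slip / sin(rake) = 144.5 / sin(36°) = 246 m

246 m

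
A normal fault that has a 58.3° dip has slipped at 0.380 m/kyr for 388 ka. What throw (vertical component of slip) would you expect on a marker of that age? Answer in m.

125 m

dip-slip = rate × time = 0.380 m/kyr × 388 ka = 147.4 m
throw = dip-slip × sin(dip) = 147.4 × sin(58.3°) = 125 m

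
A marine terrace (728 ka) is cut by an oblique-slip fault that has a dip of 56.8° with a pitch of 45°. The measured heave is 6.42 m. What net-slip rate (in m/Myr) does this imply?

dip-slip = heave / cos(dip) = 6.42 / cos(56.8°) = 11.72 m
net slip = dip-slip / sin(rake) = 11.72 / sin(45°) = 16.58 m
rate = 16.58 m / 728 ka = 0.0000228 m/yr = 22.8 m/Myr

22.8 m/Myr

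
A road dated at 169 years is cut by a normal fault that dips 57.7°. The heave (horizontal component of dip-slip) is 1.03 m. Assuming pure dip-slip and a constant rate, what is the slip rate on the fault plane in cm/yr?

dip-slip = heave / cos(dip) = 1.03 m / cos(57.7°) = 1.928 m
rate = 1.928 m / 169 years = 0.0114 m/yr = 1.14 cm/yr

1.14 cm/yr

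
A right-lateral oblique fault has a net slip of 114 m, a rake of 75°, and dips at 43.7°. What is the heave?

dip-slip = net slip × sin(rake) = 114 m × sin(75°) = 110.1 m
heave = dip-slip × cos(dip) = 110.1 × cos(43.7°) = 79.6 m

79.6 m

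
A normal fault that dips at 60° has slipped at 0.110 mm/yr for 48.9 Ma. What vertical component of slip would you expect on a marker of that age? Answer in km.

4.66 km

dip-slip = rate × time = 0.110 mm/yr × 48.9 Ma = 5379 m
throw = dip-slip × sin(dip) = 5379 × sin(60°) = 4660 m = 4.66 km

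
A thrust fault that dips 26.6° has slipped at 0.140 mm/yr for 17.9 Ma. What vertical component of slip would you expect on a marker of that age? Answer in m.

1120 m

dip-slip = rate × time = 0.140 mm/yr × 17.9 Ma = 2506 m
throw = dip-slip × sin(dip) = 2506 × sin(26.6°) = 1120 m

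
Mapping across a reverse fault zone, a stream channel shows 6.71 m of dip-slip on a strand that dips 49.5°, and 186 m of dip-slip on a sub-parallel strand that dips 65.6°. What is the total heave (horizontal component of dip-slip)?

heave_A = 6.71 × cos(49.5°) = 4.358 m
heave_B = 186 × cos(65.6°) = 76.84 m
total = 4.358 + 76.84 = 81.2 m

81.2 m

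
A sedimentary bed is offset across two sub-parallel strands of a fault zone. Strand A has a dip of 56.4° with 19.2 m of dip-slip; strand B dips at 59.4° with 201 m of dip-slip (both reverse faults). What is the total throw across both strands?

throw_A = 19.2 × sin(56.4°) = 15.99 m
throw_B = 201 × sin(59.4°) = 173 m
total = 15.99 + 173 = 189 m

189 m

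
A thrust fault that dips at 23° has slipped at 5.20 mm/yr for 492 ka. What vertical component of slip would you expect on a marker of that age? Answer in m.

dip-slip = rate × time = 5.20 mm/yr × 492 ka = 2558 m
throw = dip-slip × sin(dip) = 2558 × sin(23°) = 1000 m

1000 m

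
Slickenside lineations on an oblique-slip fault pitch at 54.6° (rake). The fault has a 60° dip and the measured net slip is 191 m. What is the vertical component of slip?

dip-slip = net slip × sin(rake) = 191 m × sin(54.6°) = 155.7 m
throw = dip-slip × sin(dip) = 155.7 × sin(60°) = 135 m

135 m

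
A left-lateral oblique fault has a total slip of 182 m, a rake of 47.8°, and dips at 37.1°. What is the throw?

dip-slip = net slip × sin(rake) = 182 m × sin(47.8°) = 134.8 m
throw = dip-slip × sin(dip) = 134.8 × sin(37.1°) = 81.3 m

81.3 m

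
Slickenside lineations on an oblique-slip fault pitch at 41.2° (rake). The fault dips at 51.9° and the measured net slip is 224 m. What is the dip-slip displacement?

dip-slip = net slip × sin(rake) = 224 m × sin(41.2°) = 148 m

148 m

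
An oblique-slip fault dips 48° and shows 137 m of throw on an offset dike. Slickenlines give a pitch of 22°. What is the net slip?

492 m

dip-slip = throw / sin(dip) = 137 / sin(48°) = 184.4 m
net slip = dip-slip / sin(rake) = 184.4 / sin(22°) = 492 m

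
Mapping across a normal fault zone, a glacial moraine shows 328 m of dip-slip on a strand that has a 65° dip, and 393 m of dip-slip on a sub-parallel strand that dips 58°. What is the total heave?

347 m

heave_A = 328 × cos(65°) = 138.6 m
heave_B = 393 × cos(58°) = 208.3 m
total = 138.6 + 208.3 = 347 m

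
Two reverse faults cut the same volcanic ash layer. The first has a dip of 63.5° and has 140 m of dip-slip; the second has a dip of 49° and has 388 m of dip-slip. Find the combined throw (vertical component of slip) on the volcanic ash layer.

throw_A = 140 × sin(63.5°) = 125.3 m
throw_B = 388 × sin(49°) = 292.8 m
total = 125.3 + 292.8 = 418 m

418 m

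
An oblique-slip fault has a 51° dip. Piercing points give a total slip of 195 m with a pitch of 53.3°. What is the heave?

98.4 m

dip-slip = net slip × sin(rake) = 195 m × sin(53.3°) = 156.3 m
heave = dip-slip × cos(dip) = 156.3 × cos(51°) = 98.4 m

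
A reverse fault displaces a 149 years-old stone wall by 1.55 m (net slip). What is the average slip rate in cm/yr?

rate = 1.55 m / 149 years = 0.0104 m/yr = 1.04 cm/yr

1.04 cm/yr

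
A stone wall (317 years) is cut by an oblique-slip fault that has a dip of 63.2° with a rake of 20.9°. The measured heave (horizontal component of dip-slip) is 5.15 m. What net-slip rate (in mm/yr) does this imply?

dip-slip = heave / cos(dip) = 5.15 / cos(63.2°) = 11.42 m
net slip = dip-slip / sin(rake) = 11.42 / sin(20.9°) = 32.02 m
rate = 32.02 m / 317 years = 0.101 m/yr = 101 mm/yr

101 mm/yr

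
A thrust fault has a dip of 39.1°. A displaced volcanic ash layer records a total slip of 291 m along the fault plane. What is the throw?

throw = dip-slip × sin(dip) = 291 m × sin(39.1°) = 184 m

184 m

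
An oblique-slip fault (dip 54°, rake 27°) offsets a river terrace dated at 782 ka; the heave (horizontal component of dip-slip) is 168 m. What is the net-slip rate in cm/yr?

dip-slip = heave / cos(dip) = 168 / cos(54°) = 285.8 m
net slip = dip-slip / sin(rake) = 285.8 / sin(27°) = 629.6 m
rate = 629.6 m / 782 ka = 0.000805 m/yr = 0.0805 cm/yr

0.0805 cm/yr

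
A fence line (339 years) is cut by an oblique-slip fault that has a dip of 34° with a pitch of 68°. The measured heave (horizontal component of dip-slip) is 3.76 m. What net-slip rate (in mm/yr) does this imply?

14.4 mm/yr

dip-slip = heave / cos(dip) = 3.76 / cos(34°) = 4.535 m
net slip = dip-slip / sin(rake) = 4.535 / sin(68°) = 4.892 m
rate = 4.892 m / 339 years = 0.0144 m/yr = 14.4 mm/yr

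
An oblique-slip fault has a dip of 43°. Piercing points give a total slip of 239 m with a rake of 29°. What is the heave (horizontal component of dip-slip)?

84.7 m

dip-slip = net slip × sin(rake) = 239 m × sin(29°) = 115.9 m
heave = dip-slip × cos(dip) = 115.9 × cos(43°) = 84.7 m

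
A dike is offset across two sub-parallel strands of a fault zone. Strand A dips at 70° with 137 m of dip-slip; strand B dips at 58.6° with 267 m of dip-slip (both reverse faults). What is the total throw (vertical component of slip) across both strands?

357 m

throw_A = 137 × sin(70°) = 128.7 m
throw_B = 267 × sin(58.6°) = 227.9 m
total = 128.7 + 227.9 = 357 m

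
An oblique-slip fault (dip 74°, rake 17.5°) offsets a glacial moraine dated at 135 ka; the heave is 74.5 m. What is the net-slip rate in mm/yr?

dip-slip = heave / cos(dip) = 74.5 / cos(74°) = 270.3 m
net slip = dip-slip / sin(rake) = 270.3 / sin(17.5°) = 898.8 m
rate = 898.8 m / 135 ka = 0.00666 m/yr = 6.66 mm/yr

6.66 mm/yr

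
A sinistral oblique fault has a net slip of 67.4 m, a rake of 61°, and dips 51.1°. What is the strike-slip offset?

strike-slip = net slip × cos(rake) = 67.4 m × cos(61°) = 32.7 m

32.7 m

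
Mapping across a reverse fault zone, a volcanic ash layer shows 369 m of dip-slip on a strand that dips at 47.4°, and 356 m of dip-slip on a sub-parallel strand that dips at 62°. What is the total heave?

heave_A = 369 × cos(47.4°) = 249.8 m
heave_B = 356 × cos(62°) = 167.1 m
total = 249.8 + 167.1 = 417 m

417 m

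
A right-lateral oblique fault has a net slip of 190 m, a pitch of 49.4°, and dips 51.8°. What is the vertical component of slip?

113 m

dip-slip = net slip × sin(rake) = 190 m × sin(49.4°) = 144.3 m
throw = dip-slip × sin(dip) = 144.3 × sin(51.8°) = 113 m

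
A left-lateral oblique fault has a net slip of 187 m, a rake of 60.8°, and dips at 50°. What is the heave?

105 m

dip-slip = net slip × sin(rake) = 187 m × sin(60.8°) = 163.2 m
heave = dip-slip × cos(dip) = 163.2 × cos(50°) = 105 m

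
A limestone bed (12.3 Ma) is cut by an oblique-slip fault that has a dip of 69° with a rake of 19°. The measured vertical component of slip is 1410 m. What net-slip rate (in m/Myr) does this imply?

377 m/Myr

dip-slip = throw / sin(dip) = 1410 / sin(69°) = 1510 m
net slip = dip-slip / sin(rake) = 1510 / sin(19°) = 4639 m
rate = 4639 m / 12.3 Ma = 0.000377 m/yr = 377 m/Myr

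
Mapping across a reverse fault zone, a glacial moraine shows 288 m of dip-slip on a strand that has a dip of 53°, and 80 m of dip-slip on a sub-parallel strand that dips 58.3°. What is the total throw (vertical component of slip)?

throw_A = 288 × sin(53°) = 230 m
throw_B = 80 × sin(58.3°) = 68.06 m
total = 230 + 68.06 = 298 m

298 m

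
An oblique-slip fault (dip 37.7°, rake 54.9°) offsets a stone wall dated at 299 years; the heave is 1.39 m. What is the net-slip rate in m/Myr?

7180 m/Myr

dip-slip = heave / cos(dip) = 1.39 / cos(37.7°) = 1.757 m
net slip = dip-slip / sin(rake) = 1.757 / sin(54.9°) = 2.147 m
rate = 2.147 m / 299 years = 0.00718 m/yr = 7180 m/Myr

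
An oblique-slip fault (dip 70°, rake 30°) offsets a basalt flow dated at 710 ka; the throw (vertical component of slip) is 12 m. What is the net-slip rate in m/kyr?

0.0360 m/kyr

dip-slip = throw / sin(dip) = 12 / sin(70°) = 12.77 m
net slip = dip-slip / sin(rake) = 12.77 / sin(30°) = 25.54 m
rate = 25.54 m / 710 ka = 0.0000360 m/yr = 0.0360 m/kyr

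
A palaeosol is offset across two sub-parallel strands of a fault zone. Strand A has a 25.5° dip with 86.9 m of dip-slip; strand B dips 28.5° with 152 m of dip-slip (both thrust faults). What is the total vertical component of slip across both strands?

110 m

throw_A = 86.9 × sin(25.5°) = 37.41 m
throw_B = 152 × sin(28.5°) = 72.53 m
total = 37.41 + 72.53 = 110 m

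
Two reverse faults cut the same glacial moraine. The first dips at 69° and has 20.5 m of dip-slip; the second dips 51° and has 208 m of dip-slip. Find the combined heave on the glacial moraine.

138 m

heave_A = 20.5 × cos(69°) = 7.347 m
heave_B = 208 × cos(51°) = 130.9 m
total = 7.347 + 130.9 = 138 m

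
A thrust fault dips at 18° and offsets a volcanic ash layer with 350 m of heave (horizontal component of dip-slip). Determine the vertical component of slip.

114 m

throw = heave × tan(dip) = 350 × tan(18°) = 114 m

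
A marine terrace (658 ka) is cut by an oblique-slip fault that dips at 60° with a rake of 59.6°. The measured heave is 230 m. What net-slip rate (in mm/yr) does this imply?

dip-slip = heave / cos(dip) = 230 / cos(60°) = 460 m
net slip = dip-slip / sin(rake) = 460 / sin(59.6°) = 533.3 m
rate = 533.3 m / 658 ka = 0.000811 m/yr = 0.811 mm/yr

0.811 mm/yr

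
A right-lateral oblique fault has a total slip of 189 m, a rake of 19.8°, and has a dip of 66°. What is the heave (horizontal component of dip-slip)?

dip-slip = net slip × sin(rake) = 189 m × sin(19.8°) = 64.02 m
heave = dip-slip × cos(dip) = 64.02 × cos(66°) = 26 m

26 m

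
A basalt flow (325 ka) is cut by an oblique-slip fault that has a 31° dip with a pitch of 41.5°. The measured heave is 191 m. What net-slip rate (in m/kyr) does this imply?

1.03 m/kyr

dip-slip = heave / cos(dip) = 191 / cos(31°) = 222.8 m
net slip = dip-slip / sin(rake) = 222.8 / sin(41.5°) = 336.3 m
rate = 336.3 m / 325 ka = 0.00103 m/yr = 1.03 m/kyr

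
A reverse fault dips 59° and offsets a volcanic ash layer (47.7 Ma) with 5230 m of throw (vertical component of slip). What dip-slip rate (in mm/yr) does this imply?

0.128 mm/yr

dip-slip = throw / sin(dip) = 5230 m / sin(59°) = 6101 m
rate = 6101 m / 47.7 Ma = 0.000128 m/yr = 0.128 mm/yr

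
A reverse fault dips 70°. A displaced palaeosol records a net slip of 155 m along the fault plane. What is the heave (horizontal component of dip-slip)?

heave = dip-slip × cos(dip) = 155 m × cos(70°) = 53 m

53 m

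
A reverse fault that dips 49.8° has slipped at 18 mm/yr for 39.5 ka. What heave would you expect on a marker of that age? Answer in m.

459 m

dip-slip = rate × time = 18 mm/yr × 39.5 ka = 711 m
heave = dip-slip × cos(dip) = 711 × cos(49.8°) = 459 m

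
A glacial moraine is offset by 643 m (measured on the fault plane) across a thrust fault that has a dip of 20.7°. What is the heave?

601 m

heave = dip-slip × cos(dip) = 643 m × cos(20.7°) = 601 m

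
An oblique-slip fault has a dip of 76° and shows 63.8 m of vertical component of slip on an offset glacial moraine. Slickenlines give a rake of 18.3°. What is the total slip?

dip-slip = throw / sin(dip) = 63.8 / sin(76°) = 65.75 m
net slip = dip-slip / sin(rake) = 65.75 / sin(18.3°) = 209 m

209 m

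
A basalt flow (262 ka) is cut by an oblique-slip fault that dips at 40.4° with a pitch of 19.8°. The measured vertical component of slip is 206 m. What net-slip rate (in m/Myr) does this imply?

dip-slip = throw / sin(dip) = 206 / sin(40.4°) = 317.8 m
net slip = dip-slip / sin(rake) = 317.8 / sin(19.8°) = 938.3 m
rate = 938.3 m / 262 ka = 0.00358 m/yr = 3580 m/Myr

3580 m/Myr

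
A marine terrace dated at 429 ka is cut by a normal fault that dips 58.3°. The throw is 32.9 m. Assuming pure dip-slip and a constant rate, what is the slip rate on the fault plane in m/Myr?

90.1 m/Myr

dip-slip = throw / sin(dip) = 32.9 m / sin(58.3°) = 38.67 m
rate = 38.67 m / 429 ka = 0.0000901 m/yr = 90.1 m/Myr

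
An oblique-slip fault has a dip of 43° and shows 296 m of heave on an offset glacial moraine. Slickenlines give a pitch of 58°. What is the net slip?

477 m

dip-slip = heave / cos(dip) = 296 / cos(43°) = 404.7 m
net slip = dip-slip / sin(rake) = 404.7 / sin(58°) = 477 m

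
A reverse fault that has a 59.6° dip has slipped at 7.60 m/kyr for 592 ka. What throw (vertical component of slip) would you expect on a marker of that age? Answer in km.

3.88 km

dip-slip = rate × time = 7.60 m/kyr × 592 ka = 4499 m
throw = dip-slip × sin(dip) = 4499 × sin(59.6°) = 3880 m = 3.88 km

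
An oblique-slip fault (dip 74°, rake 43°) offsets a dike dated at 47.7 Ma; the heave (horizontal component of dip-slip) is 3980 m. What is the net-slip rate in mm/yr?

dip-slip = heave / cos(dip) = 3980 / cos(74°) = 14440 m
net slip = dip-slip / sin(rake) = 14440 / sin(43°) = 21170 m
rate = 21170 m / 47.7 Ma = 0.000444 m/yr = 0.444 mm/yr

0.444 mm/yr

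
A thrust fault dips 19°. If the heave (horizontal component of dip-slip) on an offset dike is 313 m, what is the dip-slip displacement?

331 m

dip-slip = heave / cos(dip) = 313 / cos(19°) = 331 m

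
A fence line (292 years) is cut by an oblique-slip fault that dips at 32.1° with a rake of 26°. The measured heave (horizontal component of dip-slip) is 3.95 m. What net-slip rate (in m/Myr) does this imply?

36400 m/Myr

dip-slip = heave / cos(dip) = 3.95 / cos(32.1°) = 4.663 m
net slip = dip-slip / sin(rake) = 4.663 / sin(26°) = 10.64 m
rate = 10.64 m / 292 years = 0.0364 m/yr = 36400 m/Myr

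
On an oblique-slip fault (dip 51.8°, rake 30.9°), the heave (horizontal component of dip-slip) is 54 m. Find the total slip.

170 m

dip-slip = heave / cos(dip) = 54 / cos(51.8°) = 87.32 m
net slip = dip-slip / sin(rake) = 87.32 / sin(30.9°) = 170 m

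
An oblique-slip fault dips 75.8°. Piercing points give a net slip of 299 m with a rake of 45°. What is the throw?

dip-slip = net slip × sin(rake) = 299 m × sin(45°) = 211.4 m
throw = dip-slip × sin(dip) = 211.4 × sin(75.8°) = 205 m

205 m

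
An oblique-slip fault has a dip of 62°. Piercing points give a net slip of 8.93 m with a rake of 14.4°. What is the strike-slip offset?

strike-slip = net slip × cos(rake) = 8.93 m × cos(14.4°) = 8.65 m

8.65 m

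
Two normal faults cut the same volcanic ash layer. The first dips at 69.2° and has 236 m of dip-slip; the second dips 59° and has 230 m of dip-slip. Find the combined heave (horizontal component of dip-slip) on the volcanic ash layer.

202 m

heave_A = 236 × cos(69.2°) = 83.81 m
heave_B = 230 × cos(59°) = 118.5 m
total = 83.81 + 118.5 = 202 m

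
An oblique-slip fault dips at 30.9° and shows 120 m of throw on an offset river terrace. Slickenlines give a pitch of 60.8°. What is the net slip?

268 m

dip-slip = throw / sin(dip) = 120 / sin(30.9°) = 233.7 m
net slip = dip-slip / sin(rake) = 233.7 / sin(60.8°) = 268 m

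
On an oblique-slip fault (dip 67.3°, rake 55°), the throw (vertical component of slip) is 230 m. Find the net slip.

dip-slip = throw / sin(dip) = 230 / sin(67.3°) = 249.3 m
net slip = dip-slip / sin(rake) = 249.3 / sin(55°) = 304 m

304 m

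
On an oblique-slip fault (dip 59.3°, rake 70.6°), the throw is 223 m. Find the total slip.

275 m

dip-slip = throw / sin(dip) = 223 / sin(59.3°) = 259.3 m
net slip = dip-slip / sin(rake) = 259.3 / sin(70.6°) = 275 m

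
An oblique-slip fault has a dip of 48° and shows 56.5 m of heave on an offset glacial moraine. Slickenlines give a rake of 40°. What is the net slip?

131 m

dip-slip = heave / cos(dip) = 56.5 / cos(48°) = 84.44 m
net slip = dip-slip / sin(rake) = 84.44 / sin(40°) = 131 m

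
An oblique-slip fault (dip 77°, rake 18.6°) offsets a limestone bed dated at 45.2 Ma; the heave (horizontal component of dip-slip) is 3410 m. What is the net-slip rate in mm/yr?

1.05 mm/yr

dip-slip = heave / cos(dip) = 3410 / cos(77°) = 15160 m
net slip = dip-slip / sin(rake) = 15160 / sin(18.6°) = 47530 m
rate = 47530 m / 45.2 Ma = 0.00105 m/yr = 1.05 mm/yr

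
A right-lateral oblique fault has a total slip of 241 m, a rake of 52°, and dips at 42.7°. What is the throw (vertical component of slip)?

dip-slip = net slip × sin(rake) = 241 m × sin(52°) = 189.9 m
throw = dip-slip × sin(dip) = 189.9 × sin(42.7°) = 129 m

129 m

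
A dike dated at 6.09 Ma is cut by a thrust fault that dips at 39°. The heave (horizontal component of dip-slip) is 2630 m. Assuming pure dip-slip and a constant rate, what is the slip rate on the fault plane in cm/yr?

dip-slip = heave / cos(dip) = 2630 m / cos(39°) = 3384 m
rate = 3384 m / 6.09 Ma = 0.000556 m/yr = 0.0556 cm/yr

0.0556 cm/yr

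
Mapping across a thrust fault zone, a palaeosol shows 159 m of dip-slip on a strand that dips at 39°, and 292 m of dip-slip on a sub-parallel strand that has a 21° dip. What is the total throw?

205 m

throw_A = 159 × sin(39°) = 100.1 m
throw_B = 292 × sin(21°) = 104.6 m
total = 100.1 + 104.6 = 205 m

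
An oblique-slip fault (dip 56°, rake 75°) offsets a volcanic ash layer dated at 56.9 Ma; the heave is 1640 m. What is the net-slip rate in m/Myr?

dip-slip = heave / cos(dip) = 1640 / cos(56°) = 2933 m
net slip = dip-slip / sin(rake) = 2933 / sin(75°) = 3036 m
rate = 3036 m / 56.9 Ma = 0.0000534 m/yr = 53.4 m/Myr

53.4 m/Myr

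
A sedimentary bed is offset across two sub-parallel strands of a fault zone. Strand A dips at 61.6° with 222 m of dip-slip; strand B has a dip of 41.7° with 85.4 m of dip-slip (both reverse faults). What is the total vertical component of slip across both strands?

252 m

throw_A = 222 × sin(61.6°) = 195.3 m
throw_B = 85.4 × sin(41.7°) = 56.81 m
total = 195.3 + 56.81 = 252 m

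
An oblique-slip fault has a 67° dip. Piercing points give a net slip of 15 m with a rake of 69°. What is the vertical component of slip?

dip-slip = net slip × sin(rake) = 15 m × sin(69°) = 14 m
throw = dip-slip × sin(dip) = 14 × sin(67°) = 12.9 m

12.9 m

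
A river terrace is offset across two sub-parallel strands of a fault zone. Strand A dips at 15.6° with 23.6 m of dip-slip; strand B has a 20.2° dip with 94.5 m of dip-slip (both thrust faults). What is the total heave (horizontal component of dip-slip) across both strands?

111 m

heave_A = 23.6 × cos(15.6°) = 22.73 m
heave_B = 94.5 × cos(20.2°) = 88.69 m
total = 22.73 + 88.69 = 111 m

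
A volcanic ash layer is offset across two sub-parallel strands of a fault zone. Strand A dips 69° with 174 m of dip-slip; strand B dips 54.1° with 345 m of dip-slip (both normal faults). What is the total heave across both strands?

heave_A = 174 × cos(69°) = 62.36 m
heave_B = 345 × cos(54.1°) = 202.3 m
total = 62.36 + 202.3 = 265 m

265 m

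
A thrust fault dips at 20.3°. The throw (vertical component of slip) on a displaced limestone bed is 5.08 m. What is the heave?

13.7 m

heave = throw / tan(dip) = 5.08 / tan(20.3°) = 13.7 m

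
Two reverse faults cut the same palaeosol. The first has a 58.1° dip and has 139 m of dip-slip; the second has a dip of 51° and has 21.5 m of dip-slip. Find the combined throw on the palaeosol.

throw_A = 139 × sin(58.1°) = 118 m
throw_B = 21.5 × sin(51°) = 16.71 m
total = 118 + 16.71 = 135 m

135 m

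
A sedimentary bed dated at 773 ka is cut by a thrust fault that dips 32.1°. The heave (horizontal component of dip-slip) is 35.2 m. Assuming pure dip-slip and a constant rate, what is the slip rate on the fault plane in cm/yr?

0.00538 cm/yr

dip-slip = heave / cos(dip) = 35.2 m / cos(32.1°) = 41.55 m
rate = 41.55 m / 773 ka = 0.0000538 m/yr = 0.00538 cm/yr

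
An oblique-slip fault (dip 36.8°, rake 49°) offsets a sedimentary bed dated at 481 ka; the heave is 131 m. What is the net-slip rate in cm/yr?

dip-slip = heave / cos(dip) = 131 / cos(36.8°) = 163.6 m
net slip = dip-slip / sin(rake) = 163.6 / sin(49°) = 216.8 m
rate = 216.8 m / 481 ka = 0.000451 m/yr = 0.0451 cm/yr

0.0451 cm/yr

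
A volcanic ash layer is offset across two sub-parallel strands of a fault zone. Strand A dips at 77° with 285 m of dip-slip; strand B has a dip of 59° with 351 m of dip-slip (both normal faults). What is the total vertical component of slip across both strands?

579 m

throw_A = 285 × sin(77°) = 277.7 m
throw_B = 351 × sin(59°) = 300.9 m
total = 277.7 + 300.9 = 579 m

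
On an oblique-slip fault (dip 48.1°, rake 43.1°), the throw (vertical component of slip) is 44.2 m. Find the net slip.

86.9 m

dip-slip = throw / sin(dip) = 44.2 / sin(48.1°) = 59.38 m
net slip = dip-slip / sin(rake) = 59.38 / sin(43.1°) = 86.9 m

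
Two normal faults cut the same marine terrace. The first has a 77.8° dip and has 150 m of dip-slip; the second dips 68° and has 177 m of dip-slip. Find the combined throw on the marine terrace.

311 m

throw_A = 150 × sin(77.8°) = 146.6 m
throw_B = 177 × sin(68°) = 164.1 m
total = 146.6 + 164.1 = 311 m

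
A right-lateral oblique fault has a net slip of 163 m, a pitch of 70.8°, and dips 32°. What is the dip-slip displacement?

154 m

dip-slip = net slip × sin(rake) = 163 m × sin(70.8°) = 154 m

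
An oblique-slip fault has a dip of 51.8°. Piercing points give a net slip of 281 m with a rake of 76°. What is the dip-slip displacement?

273 m

dip-slip = net slip × sin(rake) = 281 m × sin(76°) = 273 m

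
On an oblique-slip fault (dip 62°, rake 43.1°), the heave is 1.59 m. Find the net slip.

dip-slip = heave / cos(dip) = 1.59 / cos(62°) = 3.387 m
net slip = dip-slip / sin(rake) = 3.387 / sin(43.1°) = 4.96 m

4.96 m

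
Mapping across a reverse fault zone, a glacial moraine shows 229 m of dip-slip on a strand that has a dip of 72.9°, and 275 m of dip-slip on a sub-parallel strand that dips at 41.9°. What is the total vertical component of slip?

403 m

throw_A = 229 × sin(72.9°) = 218.9 m
throw_B = 275 × sin(41.9°) = 183.7 m
total = 218.9 + 183.7 = 403 m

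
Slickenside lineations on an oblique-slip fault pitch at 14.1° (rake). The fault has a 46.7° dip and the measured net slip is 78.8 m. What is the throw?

14 m

dip-slip = net slip × sin(rake) = 78.8 m × sin(14.1°) = 19.20 m
throw = dip-slip × sin(dip) = 19.20 × sin(46.7°) = 14 m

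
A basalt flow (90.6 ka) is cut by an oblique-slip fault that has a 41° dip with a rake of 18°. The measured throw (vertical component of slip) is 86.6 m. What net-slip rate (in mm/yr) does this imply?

dip-slip = throw / sin(dip) = 86.6 / sin(41°) = 132 m
net slip = dip-slip / sin(rake) = 132 / sin(18°) = 427.2 m
rate = 427.2 m / 90.6 ka = 0.00471 m/yr = 4.71 mm/yr

4.71 mm/yr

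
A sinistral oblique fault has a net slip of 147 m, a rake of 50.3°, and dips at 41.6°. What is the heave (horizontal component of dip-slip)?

dip-slip = net slip × sin(rake) = 147 m × sin(50.3°) = 113.1 m
heave = dip-slip × cos(dip) = 113.1 × cos(41.6°) = 84.6 m

84.6 m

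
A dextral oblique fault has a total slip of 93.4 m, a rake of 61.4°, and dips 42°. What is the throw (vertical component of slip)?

54.9 m

dip-slip = net slip × sin(rake) = 93.4 m × sin(61.4°) = 82 m
throw = dip-slip × sin(dip) = 82 × sin(42°) = 54.9 m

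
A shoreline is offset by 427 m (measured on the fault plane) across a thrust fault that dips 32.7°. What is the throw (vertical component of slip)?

throw = dip-slip × sin(dip) = 427 m × sin(32.7°) = 231 m

231 m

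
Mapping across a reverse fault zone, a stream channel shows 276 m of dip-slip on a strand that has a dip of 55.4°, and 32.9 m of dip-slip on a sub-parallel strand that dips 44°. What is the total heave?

heave_A = 276 × cos(55.4°) = 156.7 m
heave_B = 32.9 × cos(44°) = 23.67 m
total = 156.7 + 23.67 = 180 m

180 m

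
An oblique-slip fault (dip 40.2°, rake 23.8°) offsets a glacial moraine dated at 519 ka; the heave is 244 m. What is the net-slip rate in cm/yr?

dip-slip = heave / cos(dip) = 244 / cos(40.2°) = 319.5 m
net slip = dip-slip / sin(rake) = 319.5 / sin(23.8°) = 791.6 m
rate = 791.6 m / 519 ka = 0.00153 m/yr = 0.153 cm/yr

0.153 cm/yr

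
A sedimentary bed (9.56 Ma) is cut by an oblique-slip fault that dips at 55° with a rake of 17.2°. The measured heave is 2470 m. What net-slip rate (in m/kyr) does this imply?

dip-slip = heave / cos(dip) = 2470 / cos(55°) = 4306 m
net slip = dip-slip / sin(rake) = 4306 / sin(17.2°) = 14560 m
rate = 14560 m / 9.56 Ma = 0.00152 m/yr = 1.52 m/kyr

1.52 m/kyr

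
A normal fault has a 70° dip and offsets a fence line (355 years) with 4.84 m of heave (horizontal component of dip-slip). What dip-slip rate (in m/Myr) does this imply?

dip-slip = heave / cos(dip) = 4.84 m / cos(70°) = 14.15 m
rate = 14.15 m / 355 years = 0.0399 m/yr = 39900 m/Myr

39900 m/Myr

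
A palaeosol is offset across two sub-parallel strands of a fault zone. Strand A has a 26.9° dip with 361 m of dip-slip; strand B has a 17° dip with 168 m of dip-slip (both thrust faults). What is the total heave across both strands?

483 m

heave_A = 361 × cos(26.9°) = 321.9 m
heave_B = 168 × cos(17°) = 160.7 m
total = 321.9 + 160.7 = 483 m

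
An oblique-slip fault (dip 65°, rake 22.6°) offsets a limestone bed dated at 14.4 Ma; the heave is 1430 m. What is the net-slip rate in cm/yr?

0.0611 cm/yr

dip-slip = heave / cos(dip) = 1430 / cos(65°) = 3384 m
net slip = dip-slip / sin(rake) = 3384 / sin(22.6°) = 8805 m
rate = 8805 m / 14.4 Ma = 0.000611 m/yr = 0.0611 cm/yr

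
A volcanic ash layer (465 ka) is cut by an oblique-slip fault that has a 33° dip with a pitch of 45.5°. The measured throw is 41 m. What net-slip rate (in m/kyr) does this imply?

dip-slip = throw / sin(dip) = 41 / sin(33°) = 75.28 m
net slip = dip-slip / sin(rake) = 75.28 / sin(45.5°) = 105.5 m
rate = 105.5 m / 465 ka = 0.000227 m/yr = 0.227 m/kyr

0.227 m/kyr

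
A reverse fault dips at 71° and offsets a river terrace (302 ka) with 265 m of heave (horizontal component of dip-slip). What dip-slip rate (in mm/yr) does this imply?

dip-slip = heave / cos(dip) = 265 m / cos(71°) = 814 m
rate = 814 m / 302 ka = 0.00270 m/yr = 2.70 mm/yr

2.70 mm/yr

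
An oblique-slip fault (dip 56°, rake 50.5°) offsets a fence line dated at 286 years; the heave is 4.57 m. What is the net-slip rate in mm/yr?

dip-slip = heave / cos(dip) = 4.57 / cos(56°) = 8.172 m
net slip = dip-slip / sin(rake) = 8.172 / sin(50.5°) = 10.59 m
rate = 10.59 m / 286 years = 0.0370 m/yr = 37 mm/yr

37 mm/yr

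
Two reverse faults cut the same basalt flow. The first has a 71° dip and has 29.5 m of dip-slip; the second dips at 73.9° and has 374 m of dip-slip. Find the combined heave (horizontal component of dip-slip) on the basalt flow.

113 m

heave_A = 29.5 × cos(71°) = 9.604 m
heave_B = 374 × cos(73.9°) = 103.7 m
total = 9.604 + 103.7 = 113 m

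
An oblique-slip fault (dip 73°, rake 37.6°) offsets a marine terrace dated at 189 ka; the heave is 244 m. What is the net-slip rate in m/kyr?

7.24 m/kyr

dip-slip = heave / cos(dip) = 244 / cos(73°) = 834.6 m
net slip = dip-slip / sin(rake) = 834.6 / sin(37.6°) = 1368 m
rate = 1368 m / 189 ka = 0.00724 m/yr = 7.24 m/kyr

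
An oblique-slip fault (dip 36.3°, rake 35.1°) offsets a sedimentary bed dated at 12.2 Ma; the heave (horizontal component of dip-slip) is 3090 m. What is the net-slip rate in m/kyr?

dip-slip = heave / cos(dip) = 3090 / cos(36.3°) = 3834 m
net slip = dip-slip / sin(rake) = 3834 / sin(35.1°) = 6668 m
rate = 6668 m / 12.2 Ma = 0.000547 m/yr = 0.547 m/kyr

0.547 m/kyr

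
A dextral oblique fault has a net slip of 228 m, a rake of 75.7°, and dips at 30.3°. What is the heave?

191 m

dip-slip = net slip × sin(rake) = 228 m × sin(75.7°) = 220.9 m
heave = dip-slip × cos(dip) = 220.9 × cos(30.3°) = 191 m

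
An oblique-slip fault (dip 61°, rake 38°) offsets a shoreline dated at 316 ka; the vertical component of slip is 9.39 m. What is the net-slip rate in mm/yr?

0.0552 mm/yr

dip-slip = throw / sin(dip) = 9.39 / sin(61°) = 10.74 m
net slip = dip-slip / sin(rake) = 10.74 / sin(38°) = 17.44 m
rate = 17.44 m / 316 ka = 0.0000552 m/yr = 0.0552 mm/yr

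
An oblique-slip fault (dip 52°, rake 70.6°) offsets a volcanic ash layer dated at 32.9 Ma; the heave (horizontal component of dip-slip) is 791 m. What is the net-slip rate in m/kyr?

dip-slip = heave / cos(dip) = 791 / cos(52°) = 1285 m
net slip = dip-slip / sin(rake) = 1285 / sin(70.6°) = 1362 m
rate = 1362 m / 32.9 Ma = 0.0000414 m/yr = 0.0414 m/kyr

0.0414 m/kyr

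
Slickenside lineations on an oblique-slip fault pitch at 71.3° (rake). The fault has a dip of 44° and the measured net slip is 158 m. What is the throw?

104 m

dip-slip = net slip × sin(rake) = 158 m × sin(71.3°) = 149.7 m
throw = dip-slip × sin(dip) = 149.7 × sin(44°) = 104 m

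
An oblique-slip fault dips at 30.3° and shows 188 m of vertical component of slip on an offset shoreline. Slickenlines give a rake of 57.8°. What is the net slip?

dip-slip = throw / sin(dip) = 188 / sin(30.3°) = 372.6 m
net slip = dip-slip / sin(rake) = 372.6 / sin(57.8°) = 440 m

440 m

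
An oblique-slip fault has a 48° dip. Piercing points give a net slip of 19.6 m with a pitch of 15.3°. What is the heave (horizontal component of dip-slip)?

3.46 m

dip-slip = net slip × sin(rake) = 19.6 m × sin(15.3°) = 5.172 m
heave = dip-slip × cos(dip) = 5.172 × cos(48°) = 3.46 m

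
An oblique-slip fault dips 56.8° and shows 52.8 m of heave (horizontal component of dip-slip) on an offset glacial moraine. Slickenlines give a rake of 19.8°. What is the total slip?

285 m

dip-slip = heave / cos(dip) = 52.8 / cos(56.8°) = 96.43 m
net slip = dip-slip / sin(rake) = 96.43 / sin(19.8°) = 285 m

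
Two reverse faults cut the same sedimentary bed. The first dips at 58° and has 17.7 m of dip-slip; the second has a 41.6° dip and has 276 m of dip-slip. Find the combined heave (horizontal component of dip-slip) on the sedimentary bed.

216 m

heave_A = 17.7 × cos(58°) = 9.380 m
heave_B = 276 × cos(41.6°) = 206.4 m
total = 9.380 + 206.4 = 216 m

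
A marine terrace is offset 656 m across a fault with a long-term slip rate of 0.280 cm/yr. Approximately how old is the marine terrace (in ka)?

age = offset / rate = 656 m / (0.280 cm/yr) = 234000 yr = 234 ka

234 ka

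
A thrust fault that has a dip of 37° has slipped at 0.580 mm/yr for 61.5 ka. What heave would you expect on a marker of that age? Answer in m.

28.5 m

dip-slip = rate × time = 0.580 mm/yr × 61.5 ka = 35.67 m
heave = dip-slip × cos(dip) = 35.67 × cos(37°) = 28.5 m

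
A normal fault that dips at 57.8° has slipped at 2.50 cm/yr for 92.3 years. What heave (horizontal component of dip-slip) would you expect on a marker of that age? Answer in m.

1.23 m

dip-slip = rate × time = 2.50 cm/yr × 92.3 years = 2.308 m
heave = dip-slip × cos(dip) = 2.308 × cos(57.8°) = 1.23 m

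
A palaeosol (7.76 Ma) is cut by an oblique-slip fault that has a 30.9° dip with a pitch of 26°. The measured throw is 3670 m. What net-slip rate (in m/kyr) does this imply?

2.10 m/kyr

dip-slip = throw / sin(dip) = 3670 / sin(30.9°) = 7146 m
net slip = dip-slip / sin(rake) = 7146 / sin(26°) = 16300 m
rate = 16300 m / 7.76 Ma = 0.00210 m/yr = 2.10 m/kyr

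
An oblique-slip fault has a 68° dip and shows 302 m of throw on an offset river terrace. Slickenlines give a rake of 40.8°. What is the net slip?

498 m

dip-slip = throw / sin(dip) = 302 / sin(68°) = 325.7 m
net slip = dip-slip / sin(rake) = 325.7 / sin(40.8°) = 498 m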